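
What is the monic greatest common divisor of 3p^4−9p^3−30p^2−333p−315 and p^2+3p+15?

Repeated division with remainder:
  3p^4−9p^3−30p^2−333p−315 = (3p^2−18p−21)(p^2+3p+15) + (0)
The last nonzero remainder p^2+3p+15 is already monic.

p^2+3p+15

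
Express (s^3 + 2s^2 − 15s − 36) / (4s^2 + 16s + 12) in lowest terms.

By polynomial division,
  s^3 + 2s^2 − 15s − 36 = ((1/4)s − 1/2)(4s^2 + 16s + 12) + (−10s − 30)
  4s^2 + 16s + 12 = (−(2/5)s − 2/5)(−10s − 30) + (0)
Last nonzero remainder: −10s − 30. Dividing through by −10 gives the monic gcd s + 3.
Cancel s + 3 from numerator and denominator to get the reduced form.

(s^2 − s − 12)/(4s + 4)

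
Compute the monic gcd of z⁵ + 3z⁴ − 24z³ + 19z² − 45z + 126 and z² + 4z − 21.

z² + 4z − 21

By polynomial division,
  z⁵ + 3z⁴ − 24z³ + 19z² − 45z + 126 = (z³ − z² + z − 6)(z² + 4z − 21) + (0)
The last nonzero remainder z² + 4z − 21 is already monic.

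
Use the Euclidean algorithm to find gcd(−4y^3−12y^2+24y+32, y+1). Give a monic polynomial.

y+1

Euclidean algorithm in ℚ[y]:
  −4y^3−12y^2+24y+32 = (−4y^2−8y+32)(y+1) + (0)
The last nonzero remainder y+1 is already monic.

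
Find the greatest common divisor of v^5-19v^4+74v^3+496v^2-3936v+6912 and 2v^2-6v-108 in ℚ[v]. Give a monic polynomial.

v^2-3v-54

Apply the Euclidean algorithm:
  v^5-19v^4+74v^3+496v^2-3936v+6912 = ((1/2)v^3-8v^2+40v-64)(2v^2-6v-108) + (0)
Last nonzero remainder: 2v^2-6v-108. Dividing through by 2 gives the monic gcd v^2-3v-54.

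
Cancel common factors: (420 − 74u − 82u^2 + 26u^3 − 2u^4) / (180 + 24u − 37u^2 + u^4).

Apply the Euclidean algorithm:
  −2u^4 + 26u^3 − 82u^2 − 74u + 420 = (−2)(u^4 − 37u^2 + 24u + 180) + (26u^3 − 156u^2 − 26u + 780)
  u^4 − 37u^2 + 24u + 180 = ((1/26)u + 3/13)(26u^3 − 156u^2 − 26u + 780) + (0)
Last nonzero remainder: 26u^3 − 156u^2 − 26u + 780. Dividing through by 26 gives the monic gcd u^3 − 6u^2 − u + 30.
Cancel u^3 − 6u^2 − u + 30 from numerator and denominator to get the reduced form.

(14 − 2u)/(6 + u)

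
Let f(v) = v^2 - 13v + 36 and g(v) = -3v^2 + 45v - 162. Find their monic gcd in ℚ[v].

Euclidean algorithm in ℚ[v]:
  v^2 - 13v + 36 = (-1/3)(-3v^2 + 45v - 162) + (2v - 18)
  -3v^2 + 45v - 162 = (-(3/2)v + 9)(2v - 18) + (0)
Last nonzero remainder: 2v - 18. Dividing through by 2 gives the monic gcd v - 9.

v - 9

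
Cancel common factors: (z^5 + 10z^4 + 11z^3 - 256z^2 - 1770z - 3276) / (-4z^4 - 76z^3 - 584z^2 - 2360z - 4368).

(-z^2 + 3z + 18)/(4z + 24)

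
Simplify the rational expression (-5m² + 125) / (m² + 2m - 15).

(-5m + 25)/(m - 3)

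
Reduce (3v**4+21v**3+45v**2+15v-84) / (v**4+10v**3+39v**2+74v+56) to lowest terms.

(3v-3)/(v+2)

Euclidean algorithm in ℚ[v]:
  3v**4+21v**3+45v**2+15v-84 = (3)(v**4+10v**3+39v**2+74v+56) + (-9v**3-72v**2-207v-252)
  v**4+10v**3+39v**2+74v+56 = (-(1/9)v-2/9)(-9v**3-72v**2-207v-252) + (0)
Last nonzero remainder: -9v**3-72v**2-207v-252. Dividing through by -9 gives the monic gcd v**3+8v**2+23v+28.
Cancel v**3+8v**2+23v+28 from numerator and denominator to get the reduced form.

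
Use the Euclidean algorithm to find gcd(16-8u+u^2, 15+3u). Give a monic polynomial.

Repeated division with remainder:
  u^2-8u+16 = ((1/3)u-13/3)(3u+15) + (81)
  3u+15 = ((1/27)u+5/27)(81) + (0)
The last nonzero remainder is the constant 81, so the polynomials are coprime and gcd = 1.

1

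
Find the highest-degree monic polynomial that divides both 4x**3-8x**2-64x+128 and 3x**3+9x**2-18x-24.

By polynomial division,
  4x**3-8x**2-64x+128 = (4/3)(3x**3+9x**2-18x-24) + (-20x**2-40x+160)
  3x**3+9x**2-18x-24 = (-(3/20)x-3/20)(-20x**2-40x+160) + (0)
Last nonzero remainder: -20x**2-40x+160. Dividing through by -20 gives the monic gcd x**2+2x-8.

x**2+2x-8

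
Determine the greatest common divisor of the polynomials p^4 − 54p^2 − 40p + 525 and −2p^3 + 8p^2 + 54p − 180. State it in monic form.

p^2 + 2p − 15

By polynomial division,
  p^4 − 54p^2 − 40p + 525 = (−(1/2)p − 2)(−2p^3 + 8p^2 + 54p − 180) + (−11p^2 − 22p + 165)
  −2p^3 + 8p^2 + 54p − 180 = ((2/11)p − 12/11)(−11p^2 − 22p + 165) + (0)
Last nonzero remainder: −11p^2 − 22p + 165. Dividing through by −11 gives the monic gcd p^2 + 2p − 15.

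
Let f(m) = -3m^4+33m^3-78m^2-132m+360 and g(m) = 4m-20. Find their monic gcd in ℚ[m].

Apply the Euclidean algorithm:
  -3m^4+33m^3-78m^2-132m+360 = (-(3/4)m^3+(9/2)m^2+3m-18)(4m-20) + (0)
Last nonzero remainder: 4m-20. Dividing through by 4 gives the monic gcd m-5.

m-5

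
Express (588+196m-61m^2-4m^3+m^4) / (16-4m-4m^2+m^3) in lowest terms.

Apply the Euclidean algorithm:
  m^4-4m^3-61m^2+196m+588 = (m)(m^3-4m^2-4m+16) + (-57m^2+180m+588)
  m^3-4m^2-4m+16 = (-(1/57)m+16/1083)(-57m^2+180m+588) + ((1320/361)m+2640/361)
  -57m^2+180m+588 = (-(6859/440)m+17689/220)((1320/361)m+2640/361) + (0)
Last nonzero remainder: (1320/361)m+2640/361. Dividing through by 1320/361 gives the monic gcd m+2.
Cancel m+2 from numerator and denominator to get the reduced form.

(294-49m-6m^2+m^3)/(8-6m+m^2)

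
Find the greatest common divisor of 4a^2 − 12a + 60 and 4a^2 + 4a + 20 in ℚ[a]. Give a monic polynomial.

1

Apply the Euclidean algorithm:
  4a^2 − 12a + 60 = (4a^2 + 4a + 20) + (−16a + 40)
  4a^2 + 4a + 20 = (−(1/4)a − 7/8)(−16a + 40) + (55)
  −16a + 40 = (−(16/55)a + 8/11)(55) + (0)
The last nonzero remainder is the constant 55, so the polynomials are coprime and gcd = 1.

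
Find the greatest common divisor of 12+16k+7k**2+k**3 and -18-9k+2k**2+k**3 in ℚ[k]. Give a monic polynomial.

By polynomial division,
  k**3+7k**2+16k+12 = (k**3+2k**2-9k-18) + (5k**2+25k+30)
  k**3+2k**2-9k-18 = ((1/5)k-3/5)(5k**2+25k+30) + (0)
Last nonzero remainder: 5k**2+25k+30. Dividing through by 5 gives the monic gcd k**2+5k+6.

6+5k+k**2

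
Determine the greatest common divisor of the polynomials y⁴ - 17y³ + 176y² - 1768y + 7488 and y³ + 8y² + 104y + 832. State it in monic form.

Apply the Euclidean algorithm:
  y⁴ - 17y³ + 176y² - 1768y + 7488 = (y - 25)(y³ + 8y² + 104y + 832) + (272y² + 28288)
  y³ + 8y² + 104y + 832 = ((1/272)y + 1/34)(272y² + 28288) + (0)
Last nonzero remainder: 272y² + 28288. Dividing through by 272 gives the monic gcd y² + 104.

y² + 104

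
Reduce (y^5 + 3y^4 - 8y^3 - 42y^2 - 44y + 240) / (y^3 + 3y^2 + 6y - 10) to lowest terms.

By polynomial division,
  y^5 + 3y^4 - 8y^3 - 42y^2 - 44y + 240 = (y^2 - 14)(y^3 + 3y^2 + 6y - 10) + (10y^2 + 40y + 100)
  y^3 + 3y^2 + 6y - 10 = ((1/10)y - 1/10)(10y^2 + 40y + 100) + (0)
Last nonzero remainder: 10y^2 + 40y + 100. Dividing through by 10 gives the monic gcd y^2 + 4y + 10.
Cancel y^2 + 4y + 10 from numerator and denominator to get the reduced form.

(y^3 - y^2 - 14y + 24)/(y - 1)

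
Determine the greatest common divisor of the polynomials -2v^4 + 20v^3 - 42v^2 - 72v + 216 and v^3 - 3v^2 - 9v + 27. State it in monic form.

v^2 - 6v + 9

By polynomial division,
  -2v^4 + 20v^3 - 42v^2 - 72v + 216 = (-2v + 14)(v^3 - 3v^2 - 9v + 27) + (-18v^2 + 108v - 162)
  v^3 - 3v^2 - 9v + 27 = (-(1/18)v - 1/6)(-18v^2 + 108v - 162) + (0)
Last nonzero remainder: -18v^2 + 108v - 162. Dividing through by -18 gives the monic gcd v^2 - 6v + 9.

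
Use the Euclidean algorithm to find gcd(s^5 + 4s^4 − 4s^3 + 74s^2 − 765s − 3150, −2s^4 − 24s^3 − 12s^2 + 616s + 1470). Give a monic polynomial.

s^3 + 5s^2 − 29s − 105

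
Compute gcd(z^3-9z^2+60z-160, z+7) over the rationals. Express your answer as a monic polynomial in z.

By polynomial division,
  z^3-9z^2+60z-160 = (z^2-16z+172)(z+7) + (-1364)
  z+7 = (-(1/1364)z-7/1364)(-1364) + (0)
The last nonzero remainder is the constant -1364, so the polynomials are coprime and gcd = 1.

1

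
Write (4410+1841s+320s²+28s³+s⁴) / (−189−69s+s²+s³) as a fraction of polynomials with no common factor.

(630+173s+21s²+s³)/(−27−6s+s²)

Apply the Euclidean algorithm:
  s⁴+28s³+320s²+1841s+4410 = (s+27)(s³+s²−69s−189) + (362s²+3893s+9513)
  s³+s²−69s−189 = ((1/362)s−3531/131044)(362s²+3893s+9513) + ((1260441/131044)s+8823087/131044)
  362s²+3893s+9513 = ((47437928/1260441)s+19787644/140049)((1260441/131044)s+8823087/131044) + (0)
Last nonzero remainder: (1260441/131044)s+8823087/131044. Dividing through by 1260441/131044 gives the monic gcd s+7.
Cancel s+7 from numerator and denominator to get the reduced form.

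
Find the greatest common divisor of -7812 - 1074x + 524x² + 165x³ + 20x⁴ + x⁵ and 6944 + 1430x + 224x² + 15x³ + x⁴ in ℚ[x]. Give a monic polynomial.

Euclidean algorithm in ℚ[x]:
  x⁵ + 20x⁴ + 165x³ + 524x² - 1074x - 7812 = (x + 5)(x⁴ + 15x³ + 224x² + 1430x + 6944) + (-134x³ - 2026x² - 15168x - 42532)
  x⁴ + 15x³ + 224x² + 1430x + 6944 = (-(1/134)x + 4/4489)(-134x³ - 2026x² - 15168x - 42532) + ((505512/4489)x² + (5055120/4489)x + 31341744/4489)
  -134x³ - 2026x² - 15168x - 42532 = (-(300763/252756)x - 219961/36108)((505512/4489)x² + (5055120/4489)x + 31341744/4489) + (0)
Last nonzero remainder: (505512/4489)x² + (5055120/4489)x + 31341744/4489. Dividing through by 505512/4489 gives the monic gcd x² + 10x + 62.

62 + 10x + x²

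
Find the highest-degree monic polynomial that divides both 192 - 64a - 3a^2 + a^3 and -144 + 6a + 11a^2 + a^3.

-24 + 5a + a^2

Euclidean algorithm in ℚ[a]:
  a^3 - 3a^2 - 64a + 192 = (a^3 + 11a^2 + 6a - 144) + (-14a^2 - 70a + 336)
  a^3 + 11a^2 + 6a - 144 = (-(1/14)a - 3/7)(-14a^2 - 70a + 336) + (0)
Last nonzero remainder: -14a^2 - 70a + 336. Dividing through by -14 gives the monic gcd a^2 + 5a - 24.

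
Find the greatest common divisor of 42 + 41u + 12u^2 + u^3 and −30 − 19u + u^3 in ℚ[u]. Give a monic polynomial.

6 + 5u + u^2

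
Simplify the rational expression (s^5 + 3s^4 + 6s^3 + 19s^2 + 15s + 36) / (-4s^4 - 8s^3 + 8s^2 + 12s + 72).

(-s^2 + s - 4)/(4s - 8)

Repeated division with remainder:
  s^5 + 3s^4 + 6s^3 + 19s^2 + 15s + 36 = (-(1/4)s - 1/4)(-4s^4 - 8s^3 + 8s^2 + 12s + 72) + (6s^3 + 24s^2 + 36s + 54)
  -4s^4 - 8s^3 + 8s^2 + 12s + 72 = (-(2/3)s + 4/3)(6s^3 + 24s^2 + 36s + 54) + (0)
Last nonzero remainder: 6s^3 + 24s^2 + 36s + 54. Dividing through by 6 gives the monic gcd s^3 + 4s^2 + 6s + 9.
Cancel s^3 + 4s^2 + 6s + 9 from numerator and denominator to get the reduced form.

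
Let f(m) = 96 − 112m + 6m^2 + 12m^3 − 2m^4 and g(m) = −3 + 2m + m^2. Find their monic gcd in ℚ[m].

By polynomial division,
  −2m^4 + 12m^3 + 6m^2 − 112m + 96 = (−2m^2 + 16m − 32)(m^2 + 2m − 3) + (0)
The last nonzero remainder m^2 + 2m − 3 is already monic.

−3 + 2m + m^2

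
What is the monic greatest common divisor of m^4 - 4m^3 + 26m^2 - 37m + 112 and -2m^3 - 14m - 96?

m^2 - 3m + 16

By polynomial division,
  m^4 - 4m^3 + 26m^2 - 37m + 112 = (-(1/2)m + 2)(-2m^3 - 14m - 96) + (19m^2 - 57m + 304)
  -2m^3 - 14m - 96 = (-(2/19)m - 6/19)(19m^2 - 57m + 304) + (0)
Last nonzero remainder: 19m^2 - 57m + 304. Dividing through by 19 gives the monic gcd m^2 - 3m + 16.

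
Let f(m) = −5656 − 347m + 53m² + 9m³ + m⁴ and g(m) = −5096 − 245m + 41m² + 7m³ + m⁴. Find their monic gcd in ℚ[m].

−56 + m + m²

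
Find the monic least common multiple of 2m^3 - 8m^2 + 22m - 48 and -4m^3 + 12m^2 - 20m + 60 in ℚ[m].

m^5 - 4m^4 + 16m^3 - 44m^2 + 55m - 120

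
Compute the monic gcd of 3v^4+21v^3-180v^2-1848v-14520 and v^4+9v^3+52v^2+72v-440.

Apply the Euclidean algorithm:
  3v^4+21v^3-180v^2-1848v-14520 = (3)(v^4+9v^3+52v^2+72v-440) + (-6v^3-336v^2-2064v-13200)
  v^4+9v^3+52v^2+72v-440 = (-(1/6)v+47/6)(-6v^3-336v^2-2064v-13200) + (2340v^2+14040v+102960)
  -6v^3-336v^2-2064v-13200 = (-(1/390)v-5/39)(2340v^2+14040v+102960) + (0)
Last nonzero remainder: 2340v^2+14040v+102960. Dividing through by 2340 gives the monic gcd v^2+6v+44.

v^2+6v+44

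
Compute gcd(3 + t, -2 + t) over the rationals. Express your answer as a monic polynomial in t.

Euclidean algorithm in ℚ[t]:
  t + 3 = (t - 2) + (5)
  t - 2 = ((1/5)t - 2/5)(5) + (0)
The last nonzero remainder is the constant 5, so the polynomials are coprime and gcd = 1.

1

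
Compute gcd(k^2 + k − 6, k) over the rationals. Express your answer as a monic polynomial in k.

Euclidean algorithm in ℚ[k]:
  k^2 + k − 6 = (k + 1)(k) + (−6)
  k = (−(1/6)k)(−6) + (0)
The last nonzero remainder is the constant −6, so the polynomials are coprime and gcd = 1.

1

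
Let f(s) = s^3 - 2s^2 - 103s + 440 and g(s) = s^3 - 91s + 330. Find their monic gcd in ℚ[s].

Euclidean algorithm in ℚ[s]:
  s^3 - 2s^2 - 103s + 440 = (s^3 - 91s + 330) + (-2s^2 - 12s + 110)
  s^3 - 91s + 330 = (-(1/2)s + 3)(-2s^2 - 12s + 110) + (0)
Last nonzero remainder: -2s^2 - 12s + 110. Dividing through by -2 gives the monic gcd s^2 + 6s - 55.

s^2 + 6s - 55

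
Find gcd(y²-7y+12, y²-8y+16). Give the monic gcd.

y-4

Repeated division with remainder:
  y²-7y+12 = (y²-8y+16) + (y-4)
  y²-8y+16 = (y-4)(y-4) + (0)
The last nonzero remainder y-4 is already monic.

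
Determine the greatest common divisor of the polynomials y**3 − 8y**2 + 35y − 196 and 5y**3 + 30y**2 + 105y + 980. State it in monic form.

y**2 − y + 28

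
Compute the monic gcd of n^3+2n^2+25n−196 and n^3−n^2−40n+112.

By polynomial division,
  n^3+2n^2+25n−196 = (n^3−n^2−40n+112) + (3n^2+65n−308)
  n^3−n^2−40n+112 = ((1/3)n−68/9)(3n^2+65n−308) + ((4984/9)n−19936/9)
  3n^2+65n−308 = ((27/4984)n+99/712)((4984/9)n−19936/9) + (0)
Last nonzero remainder: (4984/9)n−19936/9. Dividing through by 4984/9 gives the monic gcd n−4.

n−4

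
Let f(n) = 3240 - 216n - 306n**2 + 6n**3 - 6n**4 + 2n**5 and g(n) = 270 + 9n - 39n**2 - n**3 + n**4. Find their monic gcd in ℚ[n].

54 - 9n - 6n**2 + n**3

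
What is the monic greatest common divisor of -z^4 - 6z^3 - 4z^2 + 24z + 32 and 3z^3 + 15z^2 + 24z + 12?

Apply the Euclidean algorithm:
  -z^4 - 6z^3 - 4z^2 + 24z + 32 = (-(1/3)z - 1/3)(3z^3 + 15z^2 + 24z + 12) + (9z^2 + 36z + 36)
  3z^3 + 15z^2 + 24z + 12 = ((1/3)z + 1/3)(9z^2 + 36z + 36) + (0)
Last nonzero remainder: 9z^2 + 36z + 36. Dividing through by 9 gives the monic gcd z^2 + 4z + 4.

z^2 + 4z + 4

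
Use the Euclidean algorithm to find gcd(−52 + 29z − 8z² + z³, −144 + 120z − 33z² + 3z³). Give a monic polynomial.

Repeated division with remainder:
  z³ − 8z² + 29z − 52 = (1/3)(3z³ − 33z² + 120z − 144) + (3z² − 11z − 4)
  3z³ − 33z² + 120z − 144 = (z − 22/3)(3z² − 11z − 4) + ((130/3)z − 520/3)
  3z² − 11z − 4 = ((9/130)z + 3/130)((130/3)z − 520/3) + (0)
Last nonzero remainder: (130/3)z − 520/3. Dividing through by 130/3 gives the monic gcd z − 4.

−4 + z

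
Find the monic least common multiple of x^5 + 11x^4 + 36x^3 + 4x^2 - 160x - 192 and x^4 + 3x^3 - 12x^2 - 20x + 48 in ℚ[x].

By polynomial division,
  x^5 + 11x^4 + 36x^3 + 4x^2 - 160x - 192 = (x + 8)(x^4 + 3x^3 - 12x^2 - 20x + 48) + (24x^3 + 120x^2 - 48x - 576)
  x^4 + 3x^3 - 12x^2 - 20x + 48 = ((1/24)x - 1/12)(24x^3 + 120x^2 - 48x - 576) + (0)
Last nonzero remainder: 24x^3 + 120x^2 - 48x - 576. Dividing through by 24 gives the monic gcd x^3 + 5x^2 - 2x - 24.
Then lcm(f, g) = f·g / gcd(f, g); expanding and making the result monic gives the answer.

x^6 + 9x^5 + 14x^4 - 68x^3 - 168x^2 + 128x + 384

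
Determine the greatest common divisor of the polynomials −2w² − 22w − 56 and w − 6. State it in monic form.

1

Euclidean algorithm in ℚ[w]:
  −2w² − 22w − 56 = (−2w − 34)(w − 6) + (−260)
  w − 6 = (−(1/260)w + 3/130)(−260) + (0)
The last nonzero remainder is the constant −260, so the polynomials are coprime and gcd = 1.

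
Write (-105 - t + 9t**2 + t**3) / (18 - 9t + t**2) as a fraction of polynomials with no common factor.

By polynomial division,
  t**3 + 9t**2 - t - 105 = (t + 18)(t**2 - 9t + 18) + (143t - 429)
  t**2 - 9t + 18 = ((1/143)t - 6/143)(143t - 429) + (0)
Last nonzero remainder: 143t - 429. Dividing through by 143 gives the monic gcd t - 3.
Cancel t - 3 from numerator and denominator to get the reduced form.

(35 + 12t + t**2)/(-6 + t)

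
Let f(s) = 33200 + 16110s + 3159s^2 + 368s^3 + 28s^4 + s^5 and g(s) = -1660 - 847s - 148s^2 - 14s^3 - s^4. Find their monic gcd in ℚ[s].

415 + 108s + 10s^2 + s^3

Euclidean algorithm in ℚ[s]:
  s^5 + 28s^4 + 368s^3 + 3159s^2 + 16110s + 33200 = (-s - 14)(-s^4 - 14s^3 - 148s^2 - 847s - 1660) + (24s^3 + 240s^2 + 2592s + 9960)
  -s^4 - 14s^3 - 148s^2 - 847s - 1660 = (-(1/24)s - 1/6)(24s^3 + 240s^2 + 2592s + 9960) + (0)
Last nonzero remainder: 24s^3 + 240s^2 + 2592s + 9960. Dividing through by 24 gives the monic gcd s^3 + 10s^2 + 108s + 415.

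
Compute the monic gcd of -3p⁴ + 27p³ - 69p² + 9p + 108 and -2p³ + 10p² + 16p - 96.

p - 4

By polynomial division,
  -3p⁴ + 27p³ - 69p² + 9p + 108 = ((3/2)p - 6)(-2p³ + 10p² + 16p - 96) + (-33p² + 249p - 468)
  -2p³ + 10p² + 16p - 96 = ((2/33)p + 56/363)(-33p² + 249p - 468) + ((720/121)p - 2880/121)
  -33p² + 249p - 468 = (-(1331/240)p + 1573/80)((720/121)p - 2880/121) + (0)
Last nonzero remainder: (720/121)p - 2880/121. Dividing through by 720/121 gives the monic gcd p - 4.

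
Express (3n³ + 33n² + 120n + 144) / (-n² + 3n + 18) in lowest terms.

By polynomial division,
  3n³ + 33n² + 120n + 144 = (-3n - 42)(-n² + 3n + 18) + (300n + 900)
  -n² + 3n + 18 = (-(1/300)n + 1/50)(300n + 900) + (0)
Last nonzero remainder: 300n + 900. Dividing through by 300 gives the monic gcd n + 3.
Cancel n + 3 from numerator and denominator to get the reduced form.

(-3n² - 24n - 48)/(n - 6)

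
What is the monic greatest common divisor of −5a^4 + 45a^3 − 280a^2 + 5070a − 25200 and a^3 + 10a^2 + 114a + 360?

a^2 + 6a + 90

Euclidean algorithm in ℚ[a]:
  −5a^4 + 45a^3 − 280a^2 + 5070a − 25200 = (−5a + 95)(a^3 + 10a^2 + 114a + 360) + (−660a^2 − 3960a − 59400)
  a^3 + 10a^2 + 114a + 360 = (−(1/660)a − 1/165)(−660a^2 − 3960a − 59400) + (0)
Last nonzero remainder: −660a^2 − 3960a − 59400. Dividing through by −660 gives the monic gcd a^2 + 6a + 90.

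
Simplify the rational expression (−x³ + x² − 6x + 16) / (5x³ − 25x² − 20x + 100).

(−x² − x − 8)/(5x² − 15x − 50)

Repeated division with remainder:
  −x³ + x² − 6x + 16 = (−1/5)(5x³ − 25x² − 20x + 100) + (−4x² − 10x + 36)
  5x³ − 25x² − 20x + 100 = (−(5/4)x + 75/8)(−4x² − 10x + 36) + ((475/4)x − 475/2)
  −4x² − 10x + 36 = (−(16/475)x − 72/475)((475/4)x − 475/2) + (0)
Last nonzero remainder: (475/4)x − 475/2. Dividing through by 475/4 gives the monic gcd x − 2.
Cancel x − 2 from numerator and denominator to get the reduced form.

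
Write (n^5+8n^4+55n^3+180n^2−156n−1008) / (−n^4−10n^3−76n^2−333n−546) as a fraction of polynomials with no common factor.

(−n^3−5n^2+2n+24)/(n^2+7n+13)

Repeated division with remainder:
  n^5+8n^4+55n^3+180n^2−156n−1008 = (−n+2)(−n^4−10n^3−76n^2−333n−546) + (−n^3−n^2−36n+84)
  −n^4−10n^3−76n^2−333n−546 = (n+9)(−n^3−n^2−36n+84) + (−31n^2−93n−1302)
  −n^3−n^2−36n+84 = ((1/31)n−2/31)(−31n^2−93n−1302) + (0)
Last nonzero remainder: −31n^2−93n−1302. Dividing through by −31 gives the monic gcd n^2+3n+42.
Cancel n^2+3n+42 from numerator and denominator to get the reduced form.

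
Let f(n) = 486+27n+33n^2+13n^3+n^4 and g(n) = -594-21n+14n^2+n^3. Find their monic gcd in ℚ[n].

By polynomial division,
  n^4+13n^3+33n^2+27n+486 = (n-1)(n^3+14n^2-21n-594) + (68n^2+600n-108)
  n^3+14n^2-21n-594 = ((1/68)n+22/289)(68n^2+600n-108) + (-(18810/289)n-169290/289)
  68n^2+600n-108 = (-(9826/9405)n+578/3135)(-(18810/289)n-169290/289) + (0)
Last nonzero remainder: -(18810/289)n-169290/289. Dividing through by -18810/289 gives the monic gcd n+9.

9+n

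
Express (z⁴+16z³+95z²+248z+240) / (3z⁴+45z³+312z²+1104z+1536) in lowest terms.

Repeated division with remainder:
  z⁴+16z³+95z²+248z+240 = (1/3)(3z⁴+45z³+312z²+1104z+1536) + (z³-9z²-120z-272)
  3z⁴+45z³+312z²+1104z+1536 = (3z+72)(z³-9z²-120z-272) + (1320z²+10560z+21120)
  z³-9z²-120z-272 = ((1/1320)z-17/1320)(1320z²+10560z+21120) + (0)
Last nonzero remainder: 1320z²+10560z+21120. Dividing through by 1320 gives the monic gcd z²+8z+16.
Cancel z²+8z+16 from numerator and denominator to get the reduced form.

(z²+8z+15)/(3z²+21z+96)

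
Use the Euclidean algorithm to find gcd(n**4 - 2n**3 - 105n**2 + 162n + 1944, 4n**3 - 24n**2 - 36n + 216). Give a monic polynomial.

By polynomial division,
  n**4 - 2n**3 - 105n**2 + 162n + 1944 = ((1/4)n + 1)(4n**3 - 24n**2 - 36n + 216) + (-72n**2 + 144n + 1728)
  4n**3 - 24n**2 - 36n + 216 = (-(1/18)n + 2/9)(-72n**2 + 144n + 1728) + (28n - 168)
  -72n**2 + 144n + 1728 = (-(18/7)n - 72/7)(28n - 168) + (0)
Last nonzero remainder: 28n - 168. Dividing through by 28 gives the monic gcd n - 6.

n - 6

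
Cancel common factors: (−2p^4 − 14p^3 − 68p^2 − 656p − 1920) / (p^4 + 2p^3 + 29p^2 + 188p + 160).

(−2p − 12)/(p + 1)

Repeated division with remainder:
  −2p^4 − 14p^3 − 68p^2 − 656p − 1920 = (−2)(p^4 + 2p^3 + 29p^2 + 188p + 160) + (−10p^3 − 10p^2 − 280p − 1600)
  p^4 + 2p^3 + 29p^2 + 188p + 160 = (−(1/10)p − 1/10)(−10p^3 − 10p^2 − 280p − 1600) + (0)
Last nonzero remainder: −10p^3 − 10p^2 − 280p − 1600. Dividing through by −10 gives the monic gcd p^3 + p^2 + 28p + 160.
Cancel p^3 + p^2 + 28p + 160 from numerator and denominator to get the reduced form.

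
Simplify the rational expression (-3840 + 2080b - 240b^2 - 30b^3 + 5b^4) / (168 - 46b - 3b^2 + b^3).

Euclidean algorithm in ℚ[b]:
  5b^4 - 30b^3 - 240b^2 + 2080b - 3840 = (5b - 15)(b^3 - 3b^2 - 46b + 168) + (-55b^2 + 550b - 1320)
  b^3 - 3b^2 - 46b + 168 = (-(1/55)b - 7/55)(-55b^2 + 550b - 1320) + (0)
Last nonzero remainder: -55b^2 + 550b - 1320. Dividing through by -55 gives the monic gcd b^2 - 10b + 24.
Cancel b^2 - 10b + 24 from numerator and denominator to get the reduced form.

(-160 + 20b + 5b^2)/(7 + b)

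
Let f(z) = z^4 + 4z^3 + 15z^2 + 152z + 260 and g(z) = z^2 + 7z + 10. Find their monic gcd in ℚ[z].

z^2 + 7z + 10

Euclidean algorithm in ℚ[z]:
  z^4 + 4z^3 + 15z^2 + 152z + 260 = (z^2 − 3z + 26)(z^2 + 7z + 10) + (0)
The last nonzero remainder z^2 + 7z + 10 is already monic.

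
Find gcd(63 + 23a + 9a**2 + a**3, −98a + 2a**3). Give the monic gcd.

7 + a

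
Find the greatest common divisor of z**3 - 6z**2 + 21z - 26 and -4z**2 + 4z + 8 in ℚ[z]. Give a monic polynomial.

Apply the Euclidean algorithm:
  z**3 - 6z**2 + 21z - 26 = (-(1/4)z + 5/4)(-4z**2 + 4z + 8) + (18z - 36)
  -4z**2 + 4z + 8 = (-(2/9)z - 2/9)(18z - 36) + (0)
Last nonzero remainder: 18z - 36. Dividing through by 18 gives the monic gcd z - 2.

z - 2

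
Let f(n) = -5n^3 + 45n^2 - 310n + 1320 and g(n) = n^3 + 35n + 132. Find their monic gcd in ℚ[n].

Apply the Euclidean algorithm:
  -5n^3 + 45n^2 - 310n + 1320 = (-5)(n^3 + 35n + 132) + (45n^2 - 135n + 1980)
  n^3 + 35n + 132 = ((1/45)n + 1/15)(45n^2 - 135n + 1980) + (0)
Last nonzero remainder: 45n^2 - 135n + 1980. Dividing through by 45 gives the monic gcd n^2 - 3n + 44.

n^2 - 3n + 44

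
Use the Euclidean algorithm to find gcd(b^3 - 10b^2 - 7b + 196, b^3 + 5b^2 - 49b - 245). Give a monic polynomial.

Apply the Euclidean algorithm:
  b^3 - 10b^2 - 7b + 196 = (b^3 + 5b^2 - 49b - 245) + (-15b^2 + 42b + 441)
  b^3 + 5b^2 - 49b - 245 = (-(1/15)b - 13/25)(-15b^2 + 42b + 441) + ((56/25)b - 392/25)
  -15b^2 + 42b + 441 = (-(375/56)b - 225/8)((56/25)b - 392/25) + (0)
Last nonzero remainder: (56/25)b - 392/25. Dividing through by 56/25 gives the monic gcd b - 7.

b - 7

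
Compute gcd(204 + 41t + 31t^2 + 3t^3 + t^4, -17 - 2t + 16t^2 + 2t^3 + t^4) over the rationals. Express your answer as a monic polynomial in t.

17 + 2t + t^2

By polynomial division,
  t^4 + 3t^3 + 31t^2 + 41t + 204 = (t^4 + 2t^3 + 16t^2 - 2t - 17) + (t^3 + 15t^2 + 43t + 221)
  t^4 + 2t^3 + 16t^2 - 2t - 17 = (t - 13)(t^3 + 15t^2 + 43t + 221) + (168t^2 + 336t + 2856)
  t^3 + 15t^2 + 43t + 221 = ((1/168)t + 13/168)(168t^2 + 336t + 2856) + (0)
Last nonzero remainder: 168t^2 + 336t + 2856. Dividing through by 168 gives the monic gcd t^2 + 2t + 17.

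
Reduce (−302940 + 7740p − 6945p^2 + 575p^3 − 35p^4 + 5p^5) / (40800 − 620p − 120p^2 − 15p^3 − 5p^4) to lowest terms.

Apply the Euclidean algorithm:
  5p^5 − 35p^4 + 575p^3 − 6945p^2 + 7740p − 302940 = (−p + 10)(−5p^4 − 15p^3 − 120p^2 − 620p + 40800) + (605p^3 − 6365p^2 + 54740p − 710940)
  −5p^4 − 15p^3 − 120p^2 − 620p + 40800 = (−(1/121)p − 1636/14641)(605p^3 − 6365p^2 + 54740p − 710940) + (−(5546520/14641)p^2 − (5546520/14641)p − 565745040/14641)
  605p^3 − 6365p^2 + 54740p − 710940 = (−(1771561/1109304)p + 10204777/554652)(−(5546520/14641)p^2 − (5546520/14641)p − 565745040/14641) + (0)
Last nonzero remainder: −(5546520/14641)p^2 − (5546520/14641)p − 565745040/14641. Dividing through by −5546520/14641 gives the monic gcd p^2 + p + 102.
Cancel p^2 + p + 102 from numerator and denominator to get the reduced form.

(594 − 21p + 8p^2 − p^3)/(−80 + 2p + p^2)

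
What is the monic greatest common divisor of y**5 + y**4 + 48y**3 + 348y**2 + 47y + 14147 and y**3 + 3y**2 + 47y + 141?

Repeated division with remainder:
  y**5 + y**4 + 48y**3 + 348y**2 + 47y + 14147 = (y**2 - 2y + 7)(y**3 + 3y**2 + 47y + 141) + (280y**2 + 13160)
  y**3 + 3y**2 + 47y + 141 = ((1/280)y + 3/280)(280y**2 + 13160) + (0)
Last nonzero remainder: 280y**2 + 13160. Dividing through by 280 gives the monic gcd y**2 + 47.

y**2 + 47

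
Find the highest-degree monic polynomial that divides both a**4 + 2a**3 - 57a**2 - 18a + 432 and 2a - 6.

a - 3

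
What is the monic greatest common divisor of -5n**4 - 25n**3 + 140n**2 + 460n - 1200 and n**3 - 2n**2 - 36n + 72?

n**2 + 4n - 12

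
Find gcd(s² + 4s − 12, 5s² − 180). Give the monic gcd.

s + 6

By polynomial division,
  s² + 4s − 12 = (1/5)(5s² − 180) + (4s + 24)
  5s² − 180 = ((5/4)s − 15/2)(4s + 24) + (0)
Last nonzero remainder: 4s + 24. Dividing through by 4 gives the monic gcd s + 6.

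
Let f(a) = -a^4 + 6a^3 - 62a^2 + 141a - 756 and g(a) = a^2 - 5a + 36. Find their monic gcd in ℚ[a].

a^2 - 5a + 36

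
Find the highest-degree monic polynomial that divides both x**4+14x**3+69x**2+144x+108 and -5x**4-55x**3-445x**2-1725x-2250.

By polynomial division,
  x**4+14x**3+69x**2+144x+108 = (-1/5)(-5x**4-55x**3-445x**2-1725x-2250) + (3x**3-20x**2-201x-342)
  -5x**4-55x**3-445x**2-1725x-2250 = (-(5/3)x-265/9)(3x**3-20x**2-201x-342) + (-(12320/9)x**2-(24640/3)x-12320)
  3x**3-20x**2-201x-342 = (-(27/12320)x+171/6160)(-(12320/9)x**2-(24640/3)x-12320) + (0)
Last nonzero remainder: -(12320/9)x**2-(24640/3)x-12320. Dividing through by -12320/9 gives the monic gcd x**2+6x+9.

x**2+6x+9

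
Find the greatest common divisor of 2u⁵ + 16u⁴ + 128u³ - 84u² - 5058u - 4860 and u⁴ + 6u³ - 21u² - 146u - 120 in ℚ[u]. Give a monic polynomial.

u³ + 2u² - 29u - 30

Euclidean algorithm in ℚ[u]:
  2u⁵ + 16u⁴ + 128u³ - 84u² - 5058u - 4860 = (2u + 4)(u⁴ + 6u³ - 21u² - 146u - 120) + (146u³ + 292u² - 4234u - 4380)
  u⁴ + 6u³ - 21u² - 146u - 120 = ((1/146)u + 2/73)(146u³ + 292u² - 4234u - 4380) + (0)
Last nonzero remainder: 146u³ + 292u² - 4234u - 4380. Dividing through by 146 gives the monic gcd u³ + 2u² - 29u - 30.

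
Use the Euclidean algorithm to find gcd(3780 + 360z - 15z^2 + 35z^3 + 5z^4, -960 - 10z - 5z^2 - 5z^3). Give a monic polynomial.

6 + z

Euclidean algorithm in ℚ[z]:
  5z^4 + 35z^3 - 15z^2 + 360z + 3780 = (-z - 6)(-5z^3 - 5z^2 - 10z - 960) + (-55z^2 - 660z - 1980)
  -5z^3 - 5z^2 - 10z - 960 = ((1/11)z - 1)(-55z^2 - 660z - 1980) + (-490z - 2940)
  -55z^2 - 660z - 1980 = ((11/98)z + 33/49)(-490z - 2940) + (0)
Last nonzero remainder: -490z - 2940. Dividing through by -490 gives the monic gcd z + 6.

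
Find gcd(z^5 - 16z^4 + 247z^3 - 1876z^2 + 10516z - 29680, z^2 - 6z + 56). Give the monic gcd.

z^2 - 6z + 56

Euclidean algorithm in ℚ[z]:
  z^5 - 16z^4 + 247z^3 - 1876z^2 + 10516z - 29680 = (z^3 - 10z^2 + 131z - 530)(z^2 - 6z + 56) + (0)
The last nonzero remainder z^2 - 6z + 56 is already monic.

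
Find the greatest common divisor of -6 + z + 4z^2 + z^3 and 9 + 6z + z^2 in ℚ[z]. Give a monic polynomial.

3 + z

Euclidean algorithm in ℚ[z]:
  z^3 + 4z^2 + z - 6 = (z - 2)(z^2 + 6z + 9) + (4z + 12)
  z^2 + 6z + 9 = ((1/4)z + 3/4)(4z + 12) + (0)
Last nonzero remainder: 4z + 12. Dividing through by 4 gives the monic gcd z + 3.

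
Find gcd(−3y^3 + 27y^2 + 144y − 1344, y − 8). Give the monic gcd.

y − 8

By polynomial division,
  −3y^3 + 27y^2 + 144y − 1344 = (−3y^2 + 3y + 168)(y − 8) + (0)
The last nonzero remainder y − 8 is already monic.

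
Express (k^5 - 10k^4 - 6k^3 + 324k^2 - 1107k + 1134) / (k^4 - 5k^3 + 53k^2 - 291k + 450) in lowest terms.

Apply the Euclidean algorithm:
  k^5 - 10k^4 - 6k^3 + 324k^2 - 1107k + 1134 = (k - 5)(k^4 - 5k^3 + 53k^2 - 291k + 450) + (-84k^3 + 880k^2 - 3012k + 3384)
  k^4 - 5k^3 + 53k^2 - 291k + 450 = (-(1/84)k - 115/1764)(-84k^3 + 880k^2 - 3012k + 3384) + ((32860/441)k^2 - (65720/147)k + 32860/49)
  -84k^3 + 880k^2 - 3012k + 3384 = (-(9261/8215)k + 41454/8215)((32860/441)k^2 - (65720/147)k + 32860/49) + (0)
Last nonzero remainder: (32860/441)k^2 - (65720/147)k + 32860/49. Dividing through by 32860/441 gives the monic gcd k^2 - 6k + 9.
Cancel k^2 - 6k + 9 from numerator and denominator to get the reduced form.

(k^3 - 4k^2 - 39k + 126)/(k^2 + k + 50)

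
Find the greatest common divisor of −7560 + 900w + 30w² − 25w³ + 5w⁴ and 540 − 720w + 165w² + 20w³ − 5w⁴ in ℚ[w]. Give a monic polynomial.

Euclidean algorithm in ℚ[w]:
  5w⁴ − 25w³ + 30w² + 900w − 7560 = (−1)(−5w⁴ + 20w³ + 165w² − 720w + 540) + (−5w³ + 195w² + 180w − 7020)
  −5w⁴ + 20w³ + 165w² − 720w + 540 = (w + 35)(−5w³ + 195w² + 180w − 7020) + (−6840w² + 246240)
  −5w³ + 195w² + 180w − 7020 = ((1/1368)w − 13/456)(−6840w² + 246240) + (0)
Last nonzero remainder: −6840w² + 246240. Dividing through by −6840 gives the monic gcd w² − 36.

−36 + w²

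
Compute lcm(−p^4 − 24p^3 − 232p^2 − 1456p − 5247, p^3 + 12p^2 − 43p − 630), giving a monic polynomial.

p^6 + 27p^5 + 234p^4 + 472p^3 − 6625p^2 − 86179p − 367290

Repeated division with remainder:
  −p^4 − 24p^3 − 232p^2 − 1456p − 5247 = (−p − 12)(p^3 + 12p^2 − 43p − 630) + (−131p^2 − 2602p − 12807)
  p^3 + 12p^2 − 43p − 630 = (−(1/131)p + 1030/17161)(−131p^2 − 2602p − 12807) + ((264420/17161)p + 2379780/17161)
  −131p^2 − 2602p − 12807 = (−(2248091/264420)p − 24420103/264420)((264420/17161)p + 2379780/17161) + (0)
Last nonzero remainder: (264420/17161)p + 2379780/17161. Dividing through by 264420/17161 gives the monic gcd p + 9.
Then lcm(f, g) = f·g / gcd(f, g); expanding and making the result monic gives the answer.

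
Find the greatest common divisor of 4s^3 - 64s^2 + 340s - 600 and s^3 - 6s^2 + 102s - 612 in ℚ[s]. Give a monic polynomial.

s - 6

Repeated division with remainder:
  4s^3 - 64s^2 + 340s - 600 = (4)(s^3 - 6s^2 + 102s - 612) + (-40s^2 - 68s + 1848)
  s^3 - 6s^2 + 102s - 612 = (-(1/40)s + 77/400)(-40s^2 - 68s + 1848) + ((16129/100)s - 48387/50)
  -40s^2 - 68s + 1848 = (-(4000/16129)s - 30800/16129)((16129/100)s - 48387/50) + (0)
Last nonzero remainder: (16129/100)s - 48387/50. Dividing through by 16129/100 gives the monic gcd s - 6.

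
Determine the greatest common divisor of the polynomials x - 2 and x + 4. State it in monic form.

1

Euclidean algorithm in ℚ[x]:
  x - 2 = (x + 4) + (-6)
  x + 4 = (-(1/6)x - 2/3)(-6) + (0)
The last nonzero remainder is the constant -6, so the polynomials are coprime and gcd = 1.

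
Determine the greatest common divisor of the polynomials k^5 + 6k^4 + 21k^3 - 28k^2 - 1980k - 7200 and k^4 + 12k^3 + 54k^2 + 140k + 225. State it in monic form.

k^2 + 10k + 25

Euclidean algorithm in ℚ[k]:
  k^5 + 6k^4 + 21k^3 - 28k^2 - 1980k - 7200 = (k - 6)(k^4 + 12k^3 + 54k^2 + 140k + 225) + (39k^3 + 156k^2 - 1365k - 5850)
  k^4 + 12k^3 + 54k^2 + 140k + 225 = ((1/39)k + 8/39)(39k^3 + 156k^2 - 1365k - 5850) + (57k^2 + 570k + 1425)
  39k^3 + 156k^2 - 1365k - 5850 = ((13/19)k - 78/19)(57k^2 + 570k + 1425) + (0)
Last nonzero remainder: 57k^2 + 570k + 1425. Dividing through by 57 gives the monic gcd k^2 + 10k + 25.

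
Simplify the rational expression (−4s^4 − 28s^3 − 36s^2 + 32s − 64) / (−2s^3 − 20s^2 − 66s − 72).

(2s^3 + 6s^2 − 6s + 8)/(s^2 + 6s + 9)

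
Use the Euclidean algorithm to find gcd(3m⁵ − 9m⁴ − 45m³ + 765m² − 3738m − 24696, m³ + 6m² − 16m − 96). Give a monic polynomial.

Euclidean algorithm in ℚ[m]:
  3m⁵ − 9m⁴ − 45m³ + 765m² − 3738m − 24696 = (3m² − 27m + 165)(m³ + 6m² − 16m − 96) + (−369m² − 3690m − 8856)
  m³ + 6m² − 16m − 96 = (−(1/369)m + 4/369)(−369m² − 3690m − 8856) + (0)
Last nonzero remainder: −369m² − 3690m − 8856. Dividing through by −369 gives the monic gcd m² + 10m + 24.

m² + 10m + 24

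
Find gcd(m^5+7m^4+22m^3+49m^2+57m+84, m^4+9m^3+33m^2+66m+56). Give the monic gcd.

m^3+7m^2+19m+28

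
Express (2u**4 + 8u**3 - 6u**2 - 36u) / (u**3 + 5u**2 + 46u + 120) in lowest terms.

Repeated division with remainder:
  2u**4 + 8u**3 - 6u**2 - 36u = (2u - 2)(u**3 + 5u**2 + 46u + 120) + (-88u**2 - 184u + 240)
  u**3 + 5u**2 + 46u + 120 = (-(1/88)u - 4/121)(-88u**2 - 184u + 240) + ((5160/121)u + 15480/121)
  -88u**2 - 184u + 240 = (-(1331/645)u + 242/129)((5160/121)u + 15480/121) + (0)
Last nonzero remainder: (5160/121)u + 15480/121. Dividing through by 5160/121 gives the monic gcd u + 3.
Cancel u + 3 from numerator and denominator to get the reduced form.

(2u**3 + 2u**2 - 12u)/(u**2 + 2u + 40)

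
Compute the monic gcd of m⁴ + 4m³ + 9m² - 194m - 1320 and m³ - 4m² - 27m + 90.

m² - m - 30

Repeated division with remainder:
  m⁴ + 4m³ + 9m² - 194m - 1320 = (m + 8)(m³ - 4m² - 27m + 90) + (68m² - 68m - 2040)
  m³ - 4m² - 27m + 90 = ((1/68)m - 3/68)(68m² - 68m - 2040) + (0)
Last nonzero remainder: 68m² - 68m - 2040. Dividing through by 68 gives the monic gcd m² - m - 30.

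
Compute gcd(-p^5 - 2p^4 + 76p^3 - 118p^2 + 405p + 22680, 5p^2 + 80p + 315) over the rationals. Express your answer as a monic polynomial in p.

p^2 + 16p + 63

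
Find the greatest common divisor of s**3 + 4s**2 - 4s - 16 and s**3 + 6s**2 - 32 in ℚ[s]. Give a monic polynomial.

s**2 + 2s - 8

By polynomial division,
  s**3 + 4s**2 - 4s - 16 = (s**3 + 6s**2 - 32) + (-2s**2 - 4s + 16)
  s**3 + 6s**2 - 32 = (-(1/2)s - 2)(-2s**2 - 4s + 16) + (0)
Last nonzero remainder: -2s**2 - 4s + 16. Dividing through by -2 gives the monic gcd s**2 + 2s - 8.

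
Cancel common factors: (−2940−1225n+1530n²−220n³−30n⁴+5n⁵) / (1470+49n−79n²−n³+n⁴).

Apply the Euclidean algorithm:
  5n⁵−30n⁴−220n³+1530n²−1225n−2940 = (5n−25)(n⁴−n³−79n²+49n+1470) + (150n³−690n²−7350n+33810)
  n⁴−n³−79n²+49n+1470 = ((1/150)n+3/125)(150n³−690n²−7350n+33810) + (−(336/25)n²+16464/25)
  150n³−690n²−7350n+33810 = (−(625/56)n+2875/56)(−(336/25)n²+16464/25) + (0)
Last nonzero remainder: −(336/25)n²+16464/25. Dividing through by −336/25 gives the monic gcd n²−49.
Cancel n²−49 from numerator and denominator to get the reduced form.

(60+25n−30n²+5n³)/(−30−n+n²)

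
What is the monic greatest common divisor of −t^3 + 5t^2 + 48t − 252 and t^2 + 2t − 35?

Apply the Euclidean algorithm:
  −t^3 + 5t^2 + 48t − 252 = (−t + 7)(t^2 + 2t − 35) + (−t − 7)
  t^2 + 2t − 35 = (−t + 5)(−t − 7) + (0)
Last nonzero remainder: −t − 7. Dividing through by −1 gives the monic gcd t + 7.

t + 7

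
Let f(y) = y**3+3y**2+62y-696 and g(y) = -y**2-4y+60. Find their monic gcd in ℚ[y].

Repeated division with remainder:
  y**3+3y**2+62y-696 = (-y+1)(-y**2-4y+60) + (126y-756)
  -y**2-4y+60 = (-(1/126)y-5/63)(126y-756) + (0)
Last nonzero remainder: 126y-756. Dividing through by 126 gives the monic gcd y-6.

y-6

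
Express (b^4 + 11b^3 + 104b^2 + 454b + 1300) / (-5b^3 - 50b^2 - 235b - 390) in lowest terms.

Repeated division with remainder:
  b^4 + 11b^3 + 104b^2 + 454b + 1300 = (-(1/5)b - 1/5)(-5b^3 - 50b^2 - 235b - 390) + (47b^2 + 329b + 1222)
  -5b^3 - 50b^2 - 235b - 390 = (-(5/47)b - 15/47)(47b^2 + 329b + 1222) + (0)
Last nonzero remainder: 47b^2 + 329b + 1222. Dividing through by 47 gives the monic gcd b^2 + 7b + 26.
Cancel b^2 + 7b + 26 from numerator and denominator to get the reduced form.

(-b^2 - 4b - 50)/(5b + 15)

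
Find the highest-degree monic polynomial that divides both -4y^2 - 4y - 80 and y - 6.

1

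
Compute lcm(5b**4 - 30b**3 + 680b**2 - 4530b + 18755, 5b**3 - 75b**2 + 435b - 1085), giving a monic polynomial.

Euclidean algorithm in ℚ[b]:
  5b**4 - 30b**3 + 680b**2 - 4530b + 18755 = (b + 9)(5b**3 - 75b**2 + 435b - 1085) + (920b**2 - 7360b + 28520)
  5b**3 - 75b**2 + 435b - 1085 = ((1/184)b - 7/184)(920b**2 - 7360b + 28520) + (0)
Last nonzero remainder: 920b**2 - 7360b + 28520. Dividing through by 920 gives the monic gcd b**2 - 8b + 31.
Then lcm(f, g) = f·g / gcd(f, g); expanding and making the result monic gives the answer.

b**5 - 13b**4 + 178b**3 - 1858b**2 + 10093b - 26257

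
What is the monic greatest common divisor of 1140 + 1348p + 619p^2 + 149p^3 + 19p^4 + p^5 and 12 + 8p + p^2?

12 + 8p + p^2

Euclidean algorithm in ℚ[p]:
  p^5 + 19p^4 + 149p^3 + 619p^2 + 1348p + 1140 = (p^3 + 11p^2 + 49p + 95)(p^2 + 8p + 12) + (0)
The last nonzero remainder p^2 + 8p + 12 is already monic.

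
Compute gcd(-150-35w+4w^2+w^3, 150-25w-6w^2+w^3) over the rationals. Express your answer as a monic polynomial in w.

-30-w+w^2

Apply the Euclidean algorithm:
  w^3+4w^2-35w-150 = (w^3-6w^2-25w+150) + (10w^2-10w-300)
  w^3-6w^2-25w+150 = ((1/10)w-1/2)(10w^2-10w-300) + (0)
Last nonzero remainder: 10w^2-10w-300. Dividing through by 10 gives the monic gcd w^2-w-30.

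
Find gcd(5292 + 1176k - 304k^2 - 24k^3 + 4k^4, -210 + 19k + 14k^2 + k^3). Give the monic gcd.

7 + k

By polynomial division,
  4k^4 - 24k^3 - 304k^2 + 1176k + 5292 = (4k - 80)(k^3 + 14k^2 + 19k - 210) + (740k^2 + 3536k - 11508)
  k^3 + 14k^2 + 19k - 210 = ((1/740)k + 853/68450)(740k^2 + 3536k - 11508) + (-(325584/34225)k - 2279088/34225)
  740k^2 + 3536k - 11508 = (-(6331625/81396)k + 4688825/27132)(-(325584/34225)k - 2279088/34225) + (0)
Last nonzero remainder: -(325584/34225)k - 2279088/34225. Dividing through by -325584/34225 gives the monic gcd k + 7.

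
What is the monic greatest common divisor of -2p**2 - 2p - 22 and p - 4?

1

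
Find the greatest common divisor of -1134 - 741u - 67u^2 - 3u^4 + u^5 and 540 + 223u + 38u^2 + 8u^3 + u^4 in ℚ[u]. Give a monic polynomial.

27 - u + u^2

By polynomial division,
  u^5 - 3u^4 - 67u^2 - 741u - 1134 = (u - 11)(u^4 + 8u^3 + 38u^2 + 223u + 540) + (50u^3 + 128u^2 + 1172u + 4806)
  u^4 + 8u^3 + 38u^2 + 223u + 540 = ((1/50)u + 68/625)(50u^3 + 128u^2 + 1172u + 4806) + ((396/625)u^2 - (396/625)u + 10692/625)
  50u^3 + 128u^2 + 1172u + 4806 = ((15625/198)u + 55625/198)((396/625)u^2 - (396/625)u + 10692/625) + (0)
Last nonzero remainder: (396/625)u^2 - (396/625)u + 10692/625. Dividing through by 396/625 gives the monic gcd u^2 - u + 27.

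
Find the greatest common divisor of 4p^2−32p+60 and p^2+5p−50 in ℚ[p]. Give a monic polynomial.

Repeated division with remainder:
  4p^2−32p+60 = (4)(p^2+5p−50) + (−52p+260)
  p^2+5p−50 = (−(1/52)p−5/26)(−52p+260) + (0)
Last nonzero remainder: −52p+260. Dividing through by −52 gives the monic gcd p−5.

p−5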